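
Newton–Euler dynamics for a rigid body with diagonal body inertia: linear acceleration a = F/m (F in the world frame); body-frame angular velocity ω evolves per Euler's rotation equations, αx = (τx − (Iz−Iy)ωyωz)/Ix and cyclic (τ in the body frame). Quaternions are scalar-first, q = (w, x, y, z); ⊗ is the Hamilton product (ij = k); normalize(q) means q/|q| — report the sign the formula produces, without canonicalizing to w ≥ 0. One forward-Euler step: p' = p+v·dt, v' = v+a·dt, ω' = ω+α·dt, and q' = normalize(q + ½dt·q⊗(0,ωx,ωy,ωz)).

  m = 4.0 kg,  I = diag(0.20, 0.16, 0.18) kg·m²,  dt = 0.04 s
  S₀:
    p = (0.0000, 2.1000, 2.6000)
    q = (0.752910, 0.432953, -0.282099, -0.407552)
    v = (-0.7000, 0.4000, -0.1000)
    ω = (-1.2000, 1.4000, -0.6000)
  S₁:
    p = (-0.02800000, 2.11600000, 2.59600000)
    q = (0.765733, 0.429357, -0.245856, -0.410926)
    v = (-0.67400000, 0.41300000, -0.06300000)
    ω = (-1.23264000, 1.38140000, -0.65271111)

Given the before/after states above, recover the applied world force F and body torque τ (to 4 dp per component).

v₁ − v₀ = (0.02600000, 0.01300000, 0.03700000)
F = m·Δv/dt = (2.6000, 1.3000, 3.7000)
Δω = ω₁−ω₀ = (-0.03264000, -0.01860000, -0.05271111)
ω₀×(Iω₀) = (-0.0168, 0.0144, 0.0672)
I·α + gyro = (-0.1800, -0.0600, -0.1700)

F = (2.6000, 1.3000, 3.7000)
τ = (-0.1800, -0.0600, -0.1700)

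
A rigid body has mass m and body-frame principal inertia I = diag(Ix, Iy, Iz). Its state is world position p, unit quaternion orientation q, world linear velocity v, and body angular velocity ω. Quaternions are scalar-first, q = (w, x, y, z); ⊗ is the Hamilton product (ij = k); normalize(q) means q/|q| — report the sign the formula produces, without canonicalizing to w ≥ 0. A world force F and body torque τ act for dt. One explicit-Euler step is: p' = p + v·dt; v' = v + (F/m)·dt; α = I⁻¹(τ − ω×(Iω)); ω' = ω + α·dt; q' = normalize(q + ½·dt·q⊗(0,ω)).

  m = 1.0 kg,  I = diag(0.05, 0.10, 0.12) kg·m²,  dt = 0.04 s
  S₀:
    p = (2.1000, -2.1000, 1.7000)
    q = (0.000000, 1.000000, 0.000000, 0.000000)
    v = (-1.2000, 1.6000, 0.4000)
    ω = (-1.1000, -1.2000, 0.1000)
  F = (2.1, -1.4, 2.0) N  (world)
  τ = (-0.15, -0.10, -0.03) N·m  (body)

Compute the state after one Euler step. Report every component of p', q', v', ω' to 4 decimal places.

p' = (2.0520, -2.0360, 1.7160)
q' = (0.0220, 0.9995, -0.0020, -0.0240)
v' = (-1.1160, 1.5440, 0.4800)
ω' = (-1.2181, -1.2431, 0.0680)

ω×(Iω) gyroscopic = (-0.0024, 0.0077, 0.0660)
angular accel α = (-2.9520, -1.0770, -0.8000)
ω' = ω + α·dt = (-1.2181, -1.2431, 0.0680)
2q̇ = q⊗(0,ω) = (1.1000000, 0.0000000, -0.1000000, -1.2000000)
q + ½dt·q⊗(0,ω), renormalized = (0.0220, 0.9995, -0.0020, -0.0240)
a = (2.1000, -1.4000, 2.0000)
p' = p + v·dt = (2.0520, -2.0360, 1.7160)
new velocity v' = (-1.1160, 1.5440, 0.4800)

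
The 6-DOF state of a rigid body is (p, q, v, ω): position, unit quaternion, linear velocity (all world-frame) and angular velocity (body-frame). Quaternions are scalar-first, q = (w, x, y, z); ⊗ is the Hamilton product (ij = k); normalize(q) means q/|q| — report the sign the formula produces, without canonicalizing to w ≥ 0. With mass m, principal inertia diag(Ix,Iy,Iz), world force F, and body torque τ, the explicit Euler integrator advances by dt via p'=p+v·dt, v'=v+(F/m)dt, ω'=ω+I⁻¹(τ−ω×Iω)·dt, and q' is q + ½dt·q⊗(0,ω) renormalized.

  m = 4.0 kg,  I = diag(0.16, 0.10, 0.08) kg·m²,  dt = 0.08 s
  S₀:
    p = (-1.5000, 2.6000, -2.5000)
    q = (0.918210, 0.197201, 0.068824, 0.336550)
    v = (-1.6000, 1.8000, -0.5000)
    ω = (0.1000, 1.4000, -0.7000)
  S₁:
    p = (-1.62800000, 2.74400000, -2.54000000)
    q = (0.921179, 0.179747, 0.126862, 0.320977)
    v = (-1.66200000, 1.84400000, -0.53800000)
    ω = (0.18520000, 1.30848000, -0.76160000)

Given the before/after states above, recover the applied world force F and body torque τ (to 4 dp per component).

F = (-3.1000, 2.2000, -1.9000)
τ = (0.1900, -0.1200, -0.0700)

rate change Δω = (0.08520000, -0.09152000, -0.06160000)
precession coupling = (0.0196, -0.0056, -0.0084)
τ = I·(Δω/dt) + ω₀×(Iω₀) = (0.1900, -0.1200, -0.0700)
v₁ − v₀ = (-0.06200000, 0.04400000, -0.03800000)
m·(v₁−v₀)/dt = (-3.1000, 2.2000, -1.9000)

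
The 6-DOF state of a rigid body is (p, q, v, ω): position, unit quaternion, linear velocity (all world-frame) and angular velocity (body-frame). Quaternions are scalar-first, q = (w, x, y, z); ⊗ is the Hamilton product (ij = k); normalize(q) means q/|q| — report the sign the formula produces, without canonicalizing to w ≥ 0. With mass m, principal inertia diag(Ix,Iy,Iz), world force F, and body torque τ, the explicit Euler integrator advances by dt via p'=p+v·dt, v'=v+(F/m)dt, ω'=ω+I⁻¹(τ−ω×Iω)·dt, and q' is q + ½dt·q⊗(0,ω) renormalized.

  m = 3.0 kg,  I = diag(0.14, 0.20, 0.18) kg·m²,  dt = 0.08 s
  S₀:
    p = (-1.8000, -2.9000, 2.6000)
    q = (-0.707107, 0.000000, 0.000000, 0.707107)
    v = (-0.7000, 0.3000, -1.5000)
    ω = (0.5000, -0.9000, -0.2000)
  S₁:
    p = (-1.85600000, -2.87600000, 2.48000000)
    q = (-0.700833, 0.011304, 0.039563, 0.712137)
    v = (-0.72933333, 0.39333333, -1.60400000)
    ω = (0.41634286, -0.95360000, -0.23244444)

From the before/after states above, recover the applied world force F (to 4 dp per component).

F = (-1.1000, 3.5000, -3.9000)

velocity change Δv = (-0.02933333, 0.09333333, -0.10400000)
m·(v₁−v₀)/dt = (-1.1000, 3.5000, -3.9000)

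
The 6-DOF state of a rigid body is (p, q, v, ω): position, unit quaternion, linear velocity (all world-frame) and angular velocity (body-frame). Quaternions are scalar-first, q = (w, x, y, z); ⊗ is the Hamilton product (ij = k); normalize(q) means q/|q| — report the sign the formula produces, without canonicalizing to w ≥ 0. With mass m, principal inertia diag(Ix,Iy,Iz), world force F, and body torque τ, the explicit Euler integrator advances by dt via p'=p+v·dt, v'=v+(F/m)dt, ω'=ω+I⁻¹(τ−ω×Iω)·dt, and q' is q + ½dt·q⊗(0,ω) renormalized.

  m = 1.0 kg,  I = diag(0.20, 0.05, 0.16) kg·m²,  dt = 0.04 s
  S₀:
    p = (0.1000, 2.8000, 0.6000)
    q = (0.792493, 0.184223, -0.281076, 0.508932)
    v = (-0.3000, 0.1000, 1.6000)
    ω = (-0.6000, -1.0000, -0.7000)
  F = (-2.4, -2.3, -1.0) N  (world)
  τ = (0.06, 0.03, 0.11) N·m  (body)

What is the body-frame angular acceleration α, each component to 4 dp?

ω×(Iω) gyroscopic = (0.0770, 0.0168, -0.0900)
angular accel α = (-0.0850, 0.2640, 1.2500)

α = (-0.0850, 0.2640, 1.2500)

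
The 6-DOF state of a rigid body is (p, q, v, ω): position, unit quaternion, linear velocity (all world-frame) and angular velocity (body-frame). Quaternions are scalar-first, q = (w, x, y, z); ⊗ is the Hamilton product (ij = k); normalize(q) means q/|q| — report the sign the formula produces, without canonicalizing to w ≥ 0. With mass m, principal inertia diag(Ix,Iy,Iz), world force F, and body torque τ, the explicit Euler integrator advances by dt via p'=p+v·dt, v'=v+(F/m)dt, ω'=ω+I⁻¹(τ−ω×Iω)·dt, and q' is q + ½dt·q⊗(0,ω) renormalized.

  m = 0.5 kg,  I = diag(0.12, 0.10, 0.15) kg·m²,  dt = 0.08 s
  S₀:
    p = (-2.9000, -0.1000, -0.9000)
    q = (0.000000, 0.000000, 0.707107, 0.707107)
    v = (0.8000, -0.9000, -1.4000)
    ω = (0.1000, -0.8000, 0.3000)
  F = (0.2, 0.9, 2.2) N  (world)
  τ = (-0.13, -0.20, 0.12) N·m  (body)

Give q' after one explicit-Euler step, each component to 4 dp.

q⊗(0,ω) = (0.3535535, 0.7778177, 0.0707107, -0.0707107)
q + ½dt·q⊗(0,ω), renormalized = (0.0141, 0.0311, 0.7095, 0.7039)

q' = (0.0141, 0.0311, 0.7095, 0.7039)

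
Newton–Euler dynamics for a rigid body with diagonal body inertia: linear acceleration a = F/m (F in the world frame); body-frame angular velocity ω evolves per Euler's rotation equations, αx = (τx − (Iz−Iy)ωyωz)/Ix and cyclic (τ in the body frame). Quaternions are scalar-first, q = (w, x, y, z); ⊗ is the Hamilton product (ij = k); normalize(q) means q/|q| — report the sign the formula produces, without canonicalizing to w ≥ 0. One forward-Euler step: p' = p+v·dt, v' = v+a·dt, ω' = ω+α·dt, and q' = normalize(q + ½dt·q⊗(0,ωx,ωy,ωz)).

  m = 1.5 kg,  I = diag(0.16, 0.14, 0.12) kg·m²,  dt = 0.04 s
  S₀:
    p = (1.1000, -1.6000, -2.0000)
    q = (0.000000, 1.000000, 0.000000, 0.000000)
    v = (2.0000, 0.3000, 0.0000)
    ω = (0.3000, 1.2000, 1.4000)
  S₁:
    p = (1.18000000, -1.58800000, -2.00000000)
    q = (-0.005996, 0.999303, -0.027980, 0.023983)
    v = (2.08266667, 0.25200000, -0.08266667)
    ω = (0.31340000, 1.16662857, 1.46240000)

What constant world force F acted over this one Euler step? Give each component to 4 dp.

velocity change Δv = (0.08266667, -0.04800000, -0.08266667)
F = m·Δv/dt = (3.1000, -1.8000, -3.1000)

F = (3.1000, -1.8000, -3.1000)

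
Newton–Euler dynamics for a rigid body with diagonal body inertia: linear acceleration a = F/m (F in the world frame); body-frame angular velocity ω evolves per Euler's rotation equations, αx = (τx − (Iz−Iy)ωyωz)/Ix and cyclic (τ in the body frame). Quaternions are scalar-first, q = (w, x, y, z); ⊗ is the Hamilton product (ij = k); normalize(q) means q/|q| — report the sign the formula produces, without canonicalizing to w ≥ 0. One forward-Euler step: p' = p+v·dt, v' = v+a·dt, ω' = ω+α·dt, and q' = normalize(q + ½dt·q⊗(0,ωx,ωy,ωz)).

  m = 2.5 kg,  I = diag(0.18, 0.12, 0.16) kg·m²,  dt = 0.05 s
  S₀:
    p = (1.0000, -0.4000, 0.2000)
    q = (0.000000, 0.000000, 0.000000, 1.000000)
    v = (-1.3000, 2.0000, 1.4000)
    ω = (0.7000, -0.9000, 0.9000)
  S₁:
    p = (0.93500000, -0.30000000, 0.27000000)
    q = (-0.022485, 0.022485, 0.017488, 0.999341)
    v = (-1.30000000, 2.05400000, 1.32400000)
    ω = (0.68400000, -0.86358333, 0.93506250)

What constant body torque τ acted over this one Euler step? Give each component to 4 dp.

ω₁ − ω₀ = (-0.01600000, 0.03641667, 0.03506250)
gyro term ω₀×Iω₀ = (-0.0324, 0.0126, 0.0378)
applied torque τ = (-0.0900, 0.1000, 0.1500)

τ = (-0.0900, 0.1000, 0.1500)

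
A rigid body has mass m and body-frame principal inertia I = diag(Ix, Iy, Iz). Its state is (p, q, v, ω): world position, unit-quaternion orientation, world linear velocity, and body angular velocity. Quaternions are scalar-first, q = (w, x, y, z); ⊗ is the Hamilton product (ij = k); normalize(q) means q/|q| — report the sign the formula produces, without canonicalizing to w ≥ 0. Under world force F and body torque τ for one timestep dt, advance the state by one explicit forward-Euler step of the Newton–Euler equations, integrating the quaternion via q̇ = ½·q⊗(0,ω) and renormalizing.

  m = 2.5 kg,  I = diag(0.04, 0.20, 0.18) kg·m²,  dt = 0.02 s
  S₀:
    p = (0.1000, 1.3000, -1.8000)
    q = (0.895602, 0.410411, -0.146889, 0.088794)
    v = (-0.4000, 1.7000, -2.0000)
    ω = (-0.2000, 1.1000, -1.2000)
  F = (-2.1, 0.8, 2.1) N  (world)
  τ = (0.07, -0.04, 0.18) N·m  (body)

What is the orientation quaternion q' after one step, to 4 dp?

2q̇ = q⊗(0,ω) = (0.3502129, -0.1005270, 1.4598966, -0.6526481)
q + ½dt·q⊗(0,ω), renormalized = (0.8990, 0.4094, -0.1323, 0.0823)

q' = (0.8990, 0.4094, -0.1323, 0.0823)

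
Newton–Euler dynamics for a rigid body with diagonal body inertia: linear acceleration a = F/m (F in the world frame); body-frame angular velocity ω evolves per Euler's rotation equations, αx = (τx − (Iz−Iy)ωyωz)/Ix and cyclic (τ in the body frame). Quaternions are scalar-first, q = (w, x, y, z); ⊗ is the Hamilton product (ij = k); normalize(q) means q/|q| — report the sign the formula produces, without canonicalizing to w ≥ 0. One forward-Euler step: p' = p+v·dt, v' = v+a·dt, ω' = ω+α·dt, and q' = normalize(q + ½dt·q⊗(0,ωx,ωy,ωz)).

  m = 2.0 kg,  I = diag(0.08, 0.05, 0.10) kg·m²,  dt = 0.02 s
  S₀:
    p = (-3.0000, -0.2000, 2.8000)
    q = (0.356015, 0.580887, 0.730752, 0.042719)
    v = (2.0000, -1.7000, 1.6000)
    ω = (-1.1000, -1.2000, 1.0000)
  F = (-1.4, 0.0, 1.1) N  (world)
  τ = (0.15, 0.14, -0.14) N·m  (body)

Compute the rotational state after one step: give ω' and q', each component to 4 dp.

α = I⁻¹(τ − ω×Iω) = (2.6250, 2.3600, -1.0040)
ω' = ω + α·dt = (-1.0475, -1.1528, 0.9799)
q⊗(0,ω) = (1.4731591, 0.3903983, -1.0550959, 0.4627778)
updated quaternion q' = (0.3707, 0.5847, 0.7201, 0.0473)

ω' = (-1.0475, -1.1528, 0.9799)
q' = (0.3707, 0.5847, 0.7201, 0.0473)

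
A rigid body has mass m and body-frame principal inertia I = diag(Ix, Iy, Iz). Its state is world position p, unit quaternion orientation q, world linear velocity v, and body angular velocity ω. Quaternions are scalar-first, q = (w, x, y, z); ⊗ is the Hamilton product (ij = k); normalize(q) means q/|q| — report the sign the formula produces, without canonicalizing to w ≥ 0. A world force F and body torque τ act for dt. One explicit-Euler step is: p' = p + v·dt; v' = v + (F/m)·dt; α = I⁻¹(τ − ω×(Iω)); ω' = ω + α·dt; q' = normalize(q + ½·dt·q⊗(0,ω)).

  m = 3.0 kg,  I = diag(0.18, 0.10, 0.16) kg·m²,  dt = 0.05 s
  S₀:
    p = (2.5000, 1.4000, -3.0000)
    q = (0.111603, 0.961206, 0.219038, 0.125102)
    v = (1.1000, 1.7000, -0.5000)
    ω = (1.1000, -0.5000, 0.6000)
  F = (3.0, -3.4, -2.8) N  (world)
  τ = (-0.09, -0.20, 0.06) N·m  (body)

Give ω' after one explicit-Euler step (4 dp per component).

ω' = (1.0800, -0.6066, 0.6050)

(τ − ω×Iω)/I = (-0.4000, -2.1320, 0.1000)
new body rate ω' = (1.0800, -0.6066, 0.6050)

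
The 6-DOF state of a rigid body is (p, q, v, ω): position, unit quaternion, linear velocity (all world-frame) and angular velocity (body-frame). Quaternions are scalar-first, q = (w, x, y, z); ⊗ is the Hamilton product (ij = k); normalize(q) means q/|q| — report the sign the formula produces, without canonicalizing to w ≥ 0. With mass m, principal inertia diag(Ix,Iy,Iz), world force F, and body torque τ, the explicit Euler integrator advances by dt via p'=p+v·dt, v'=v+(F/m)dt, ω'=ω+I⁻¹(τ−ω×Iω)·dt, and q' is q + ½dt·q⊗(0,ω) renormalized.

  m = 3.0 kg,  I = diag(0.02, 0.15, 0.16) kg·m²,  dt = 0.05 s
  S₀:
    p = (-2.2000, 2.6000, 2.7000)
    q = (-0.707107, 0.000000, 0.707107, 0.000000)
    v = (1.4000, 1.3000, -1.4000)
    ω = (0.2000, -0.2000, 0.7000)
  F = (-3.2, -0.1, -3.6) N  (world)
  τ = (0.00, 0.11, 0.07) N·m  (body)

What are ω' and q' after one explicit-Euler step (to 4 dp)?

precession coupling ω×(Iω) = (-0.0014, -0.0196, -0.0052)
(τ − ω×Iω)/I = (0.0700, 0.8640, 0.4700)
ω' = ω + α·dt = (0.2035, -0.1568, 0.7235)
q⊗(0,ω) = (0.1414214, 0.3535535, 0.1414214, -0.6363963)
q + ½dt·q⊗(0,ω), renormalized = (-0.7034, 0.0088, 0.7105, -0.0159)

ω' = (0.2035, -0.1568, 0.7235)
q' = (-0.7034, 0.0088, 0.7105, -0.0159)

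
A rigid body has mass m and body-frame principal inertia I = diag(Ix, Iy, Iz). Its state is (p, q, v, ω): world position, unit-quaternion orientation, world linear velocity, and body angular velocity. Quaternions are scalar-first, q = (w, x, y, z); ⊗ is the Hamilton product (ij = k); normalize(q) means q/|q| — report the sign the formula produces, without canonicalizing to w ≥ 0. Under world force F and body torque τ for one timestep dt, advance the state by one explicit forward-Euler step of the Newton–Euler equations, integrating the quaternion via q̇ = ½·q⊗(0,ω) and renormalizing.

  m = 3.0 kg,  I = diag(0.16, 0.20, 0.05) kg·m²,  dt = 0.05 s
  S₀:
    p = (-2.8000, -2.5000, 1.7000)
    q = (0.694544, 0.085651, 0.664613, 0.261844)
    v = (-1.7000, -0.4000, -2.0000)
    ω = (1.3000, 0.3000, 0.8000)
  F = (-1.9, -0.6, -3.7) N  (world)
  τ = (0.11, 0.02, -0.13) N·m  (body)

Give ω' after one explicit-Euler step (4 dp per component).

(τ − ω×Iω)/I = (0.9125, -0.4720, -2.9120)
ω' = ω + α·dt = (1.3456, 0.2764, 0.6544)

ω' = (1.3456, 0.2764, 0.6544)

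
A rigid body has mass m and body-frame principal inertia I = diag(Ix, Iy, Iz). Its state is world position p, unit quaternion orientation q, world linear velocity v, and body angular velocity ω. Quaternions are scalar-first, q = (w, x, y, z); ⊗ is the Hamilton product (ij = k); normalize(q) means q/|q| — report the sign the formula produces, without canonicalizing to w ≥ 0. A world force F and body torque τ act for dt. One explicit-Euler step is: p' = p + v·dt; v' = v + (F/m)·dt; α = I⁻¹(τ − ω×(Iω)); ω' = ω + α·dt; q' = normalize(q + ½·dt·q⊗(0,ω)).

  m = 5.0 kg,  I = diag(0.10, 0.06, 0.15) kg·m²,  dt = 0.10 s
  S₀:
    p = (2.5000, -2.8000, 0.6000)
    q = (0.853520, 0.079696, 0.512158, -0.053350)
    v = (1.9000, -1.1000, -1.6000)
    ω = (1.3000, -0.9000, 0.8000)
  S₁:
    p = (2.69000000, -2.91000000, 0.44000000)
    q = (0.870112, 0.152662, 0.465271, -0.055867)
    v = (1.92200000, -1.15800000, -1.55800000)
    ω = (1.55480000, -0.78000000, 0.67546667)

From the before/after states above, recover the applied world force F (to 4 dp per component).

F = (1.1000, -2.9000, 2.1000)

velocity change Δv = (0.02200000, -0.05800000, 0.04200000)
applied force F = (1.1000, -2.9000, 2.1000)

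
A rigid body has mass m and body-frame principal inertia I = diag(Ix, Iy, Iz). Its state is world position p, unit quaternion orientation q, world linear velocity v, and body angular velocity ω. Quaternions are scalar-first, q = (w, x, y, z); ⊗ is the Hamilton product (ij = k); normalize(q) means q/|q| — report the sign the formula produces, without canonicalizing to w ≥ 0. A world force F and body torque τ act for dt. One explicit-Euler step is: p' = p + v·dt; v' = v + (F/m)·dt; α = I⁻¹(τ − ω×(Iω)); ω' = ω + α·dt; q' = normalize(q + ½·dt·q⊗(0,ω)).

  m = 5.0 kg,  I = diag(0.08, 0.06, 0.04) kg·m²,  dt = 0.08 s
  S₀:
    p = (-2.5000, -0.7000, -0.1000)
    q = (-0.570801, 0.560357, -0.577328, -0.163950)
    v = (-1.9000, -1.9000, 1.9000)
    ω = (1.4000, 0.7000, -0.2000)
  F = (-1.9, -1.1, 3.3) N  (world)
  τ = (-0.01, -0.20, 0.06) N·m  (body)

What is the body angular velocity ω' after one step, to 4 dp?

precession coupling ω×(Iω) = (0.0028, -0.0112, -0.0196)
angular accel α = (-0.1600, -3.1467, 1.9900)
ω + α·dt = (1.3872, 0.4483, -0.0408)

ω' = (1.3872, 0.4483, -0.0408)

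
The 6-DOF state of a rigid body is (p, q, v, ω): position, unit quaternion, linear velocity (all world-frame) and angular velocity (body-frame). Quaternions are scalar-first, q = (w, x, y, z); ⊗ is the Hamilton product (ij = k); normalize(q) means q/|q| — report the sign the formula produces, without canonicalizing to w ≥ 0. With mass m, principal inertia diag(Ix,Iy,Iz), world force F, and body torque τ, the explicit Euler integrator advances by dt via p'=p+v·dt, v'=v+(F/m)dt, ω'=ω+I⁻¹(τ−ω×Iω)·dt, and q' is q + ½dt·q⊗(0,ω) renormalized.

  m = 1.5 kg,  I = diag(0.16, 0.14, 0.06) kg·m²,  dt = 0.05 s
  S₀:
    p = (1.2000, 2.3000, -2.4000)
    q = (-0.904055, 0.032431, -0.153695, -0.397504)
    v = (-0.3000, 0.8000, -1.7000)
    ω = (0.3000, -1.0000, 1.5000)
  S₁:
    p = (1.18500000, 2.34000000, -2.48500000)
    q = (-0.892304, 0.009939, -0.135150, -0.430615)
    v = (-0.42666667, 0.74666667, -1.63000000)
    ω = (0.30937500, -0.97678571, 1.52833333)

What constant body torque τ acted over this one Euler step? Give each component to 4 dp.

Δω = ω₁−ω₀ = (0.00937500, 0.02321429, 0.02833333)
precession coupling = (0.1200, 0.0450, 0.0060)
applied torque τ = (0.1500, 0.1100, 0.0400)

τ = (0.1500, 0.1100, 0.0400)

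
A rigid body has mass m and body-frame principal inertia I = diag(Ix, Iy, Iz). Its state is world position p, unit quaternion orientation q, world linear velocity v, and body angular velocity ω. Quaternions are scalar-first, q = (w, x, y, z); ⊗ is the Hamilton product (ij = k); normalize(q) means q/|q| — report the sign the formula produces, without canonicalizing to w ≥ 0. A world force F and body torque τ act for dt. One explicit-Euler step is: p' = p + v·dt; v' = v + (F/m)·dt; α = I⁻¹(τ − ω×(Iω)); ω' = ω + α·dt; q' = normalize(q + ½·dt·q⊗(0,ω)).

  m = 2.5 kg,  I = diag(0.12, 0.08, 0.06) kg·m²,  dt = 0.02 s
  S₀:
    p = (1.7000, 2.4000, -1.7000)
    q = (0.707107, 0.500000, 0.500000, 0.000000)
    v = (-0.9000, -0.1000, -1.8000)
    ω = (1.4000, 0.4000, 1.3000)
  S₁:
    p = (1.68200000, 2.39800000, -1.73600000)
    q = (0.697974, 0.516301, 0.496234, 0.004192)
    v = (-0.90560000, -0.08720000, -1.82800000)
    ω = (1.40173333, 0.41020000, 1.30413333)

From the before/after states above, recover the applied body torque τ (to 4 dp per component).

ω₁ − ω₀ = (0.00173333, 0.01020000, 0.00413333)
gyro term ω₀×Iω₀ = (-0.0104, 0.1092, -0.0224)
τ = I·(Δω/dt) + ω₀×(Iω₀) = (0.0000, 0.1500, -0.0100)

τ = (0.0000, 0.1500, -0.0100)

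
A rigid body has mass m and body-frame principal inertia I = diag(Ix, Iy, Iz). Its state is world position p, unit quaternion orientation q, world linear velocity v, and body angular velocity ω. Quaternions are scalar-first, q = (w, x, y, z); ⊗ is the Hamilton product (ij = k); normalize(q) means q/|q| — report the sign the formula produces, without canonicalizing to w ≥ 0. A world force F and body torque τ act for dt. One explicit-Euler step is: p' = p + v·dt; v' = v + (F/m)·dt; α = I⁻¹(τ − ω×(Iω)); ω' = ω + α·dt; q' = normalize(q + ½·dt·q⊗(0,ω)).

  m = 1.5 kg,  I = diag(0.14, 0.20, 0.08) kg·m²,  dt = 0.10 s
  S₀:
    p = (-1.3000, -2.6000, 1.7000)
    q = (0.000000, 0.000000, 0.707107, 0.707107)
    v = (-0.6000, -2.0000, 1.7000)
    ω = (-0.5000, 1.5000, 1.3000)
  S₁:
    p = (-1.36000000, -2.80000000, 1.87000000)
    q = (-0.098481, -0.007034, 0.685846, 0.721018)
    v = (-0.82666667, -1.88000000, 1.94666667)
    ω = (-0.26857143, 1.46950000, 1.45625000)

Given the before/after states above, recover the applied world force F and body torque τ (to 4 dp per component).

F = (-3.4000, 1.8000, 3.7000)
τ = (0.0900, -0.1000, 0.0800)

velocity change Δv = (-0.22666667, 0.12000000, 0.24666667)
m·(v₁−v₀)/dt = (-3.4000, 1.8000, 3.7000)
rate change Δω = (0.23142857, -0.03050000, 0.15625000)
gyro term ω₀×Iω₀ = (-0.2340, -0.0390, -0.0450)
applied torque τ = (0.0900, -0.1000, 0.0800)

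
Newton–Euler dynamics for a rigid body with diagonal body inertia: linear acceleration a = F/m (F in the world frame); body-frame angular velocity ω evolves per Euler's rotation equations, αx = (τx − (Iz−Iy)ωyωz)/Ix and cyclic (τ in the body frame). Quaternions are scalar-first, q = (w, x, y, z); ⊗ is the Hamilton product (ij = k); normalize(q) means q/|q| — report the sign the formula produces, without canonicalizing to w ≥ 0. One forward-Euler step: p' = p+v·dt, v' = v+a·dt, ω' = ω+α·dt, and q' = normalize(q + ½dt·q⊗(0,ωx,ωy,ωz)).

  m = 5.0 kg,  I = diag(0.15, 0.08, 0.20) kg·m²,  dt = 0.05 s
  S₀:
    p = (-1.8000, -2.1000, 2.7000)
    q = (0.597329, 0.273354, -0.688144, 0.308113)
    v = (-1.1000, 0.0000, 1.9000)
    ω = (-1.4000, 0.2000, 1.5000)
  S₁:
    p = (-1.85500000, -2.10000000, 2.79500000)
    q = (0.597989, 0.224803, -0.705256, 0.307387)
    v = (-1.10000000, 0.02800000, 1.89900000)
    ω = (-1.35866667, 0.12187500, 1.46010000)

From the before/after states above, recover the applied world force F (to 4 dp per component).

v₁ − v₀ = (0.00000000, 0.02800000, -0.00100000)
m·(v₁−v₀)/dt = (0.0000, 2.8000, -0.1000)

F = (0.0000, 2.8000, -0.1000)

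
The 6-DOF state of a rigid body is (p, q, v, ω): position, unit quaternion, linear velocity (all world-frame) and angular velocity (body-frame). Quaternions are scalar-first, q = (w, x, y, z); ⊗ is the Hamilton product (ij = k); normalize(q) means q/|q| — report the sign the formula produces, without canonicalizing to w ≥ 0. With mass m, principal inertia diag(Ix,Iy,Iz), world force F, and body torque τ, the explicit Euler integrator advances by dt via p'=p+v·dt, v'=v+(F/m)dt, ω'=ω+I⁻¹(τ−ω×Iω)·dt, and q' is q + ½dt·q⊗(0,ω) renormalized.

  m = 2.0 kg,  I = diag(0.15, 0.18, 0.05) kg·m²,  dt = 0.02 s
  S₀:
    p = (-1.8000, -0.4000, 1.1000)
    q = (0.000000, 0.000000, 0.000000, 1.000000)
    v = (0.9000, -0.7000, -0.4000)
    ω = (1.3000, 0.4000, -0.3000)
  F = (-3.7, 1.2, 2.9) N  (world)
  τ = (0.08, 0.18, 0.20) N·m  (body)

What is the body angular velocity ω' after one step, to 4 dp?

ω' = (1.3086, 0.4243, -0.2262)

ω×(Iω) gyroscopic = (0.0156, -0.0390, 0.0156)
(τ − ω×Iω)/I = (0.4293, 1.2167, 3.6880)
ω' = ω + α·dt = (1.3086, 0.4243, -0.2262)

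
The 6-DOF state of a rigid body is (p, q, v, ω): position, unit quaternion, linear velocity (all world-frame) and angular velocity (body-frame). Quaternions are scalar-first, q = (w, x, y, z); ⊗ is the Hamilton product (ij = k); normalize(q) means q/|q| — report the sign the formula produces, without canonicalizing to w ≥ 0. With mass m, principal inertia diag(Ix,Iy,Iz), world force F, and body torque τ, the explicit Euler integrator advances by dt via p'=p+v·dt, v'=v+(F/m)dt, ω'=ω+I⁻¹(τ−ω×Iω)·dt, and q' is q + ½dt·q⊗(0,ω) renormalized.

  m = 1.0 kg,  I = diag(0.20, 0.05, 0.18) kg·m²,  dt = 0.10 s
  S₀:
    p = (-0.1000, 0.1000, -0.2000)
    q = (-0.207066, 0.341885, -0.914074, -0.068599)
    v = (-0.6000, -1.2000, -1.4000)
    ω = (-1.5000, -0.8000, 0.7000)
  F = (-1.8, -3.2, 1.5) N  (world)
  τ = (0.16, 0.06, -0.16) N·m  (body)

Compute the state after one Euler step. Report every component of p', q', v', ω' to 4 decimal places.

p' = (-0.1600, -0.0200, -0.3400)
q' = (-0.2147, 0.3213, -0.9088, -0.1574)
v' = (-0.7800, -1.5200, -1.2500)
ω' = (-1.3836, -0.6380, 0.7111)

p' = p + v·dt = (-0.1600, -0.0200, -0.3400)
new velocity v' = (-0.7800, -1.5200, -1.2500)
α = I⁻¹(τ − ω×Iω) = (1.1640, 1.6200, 0.1111)
new body rate ω' = (-1.3836, -0.6380, 0.7111)
Hamilton product q⊗(0,ω) = (-0.1704124, -0.3841320, 0.0292318, -1.7895652)
q' = normalize(q + ½dt·q⊗(0,ω)) = (-0.2147, 0.3213, -0.9088, -0.1574)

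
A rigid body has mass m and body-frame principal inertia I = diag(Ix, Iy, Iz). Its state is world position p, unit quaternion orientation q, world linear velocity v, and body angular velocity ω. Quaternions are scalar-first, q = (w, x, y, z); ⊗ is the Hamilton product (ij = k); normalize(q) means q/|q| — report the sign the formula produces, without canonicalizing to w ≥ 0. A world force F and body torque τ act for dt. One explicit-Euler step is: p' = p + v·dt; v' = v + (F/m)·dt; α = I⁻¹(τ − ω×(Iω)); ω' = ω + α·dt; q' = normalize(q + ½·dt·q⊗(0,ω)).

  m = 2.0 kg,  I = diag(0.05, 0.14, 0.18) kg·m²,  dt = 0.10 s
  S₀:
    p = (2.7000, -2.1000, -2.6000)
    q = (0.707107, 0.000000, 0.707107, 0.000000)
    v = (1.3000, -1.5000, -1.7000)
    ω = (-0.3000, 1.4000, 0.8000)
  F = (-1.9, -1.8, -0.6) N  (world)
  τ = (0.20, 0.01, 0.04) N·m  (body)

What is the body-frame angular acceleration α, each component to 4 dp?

α = (3.1040, -0.1514, 0.4322)

gyro term ω×Iω = (0.0448, 0.0312, -0.0378)
(τ − ω×Iω)/I = (3.1040, -0.1514, 0.4322)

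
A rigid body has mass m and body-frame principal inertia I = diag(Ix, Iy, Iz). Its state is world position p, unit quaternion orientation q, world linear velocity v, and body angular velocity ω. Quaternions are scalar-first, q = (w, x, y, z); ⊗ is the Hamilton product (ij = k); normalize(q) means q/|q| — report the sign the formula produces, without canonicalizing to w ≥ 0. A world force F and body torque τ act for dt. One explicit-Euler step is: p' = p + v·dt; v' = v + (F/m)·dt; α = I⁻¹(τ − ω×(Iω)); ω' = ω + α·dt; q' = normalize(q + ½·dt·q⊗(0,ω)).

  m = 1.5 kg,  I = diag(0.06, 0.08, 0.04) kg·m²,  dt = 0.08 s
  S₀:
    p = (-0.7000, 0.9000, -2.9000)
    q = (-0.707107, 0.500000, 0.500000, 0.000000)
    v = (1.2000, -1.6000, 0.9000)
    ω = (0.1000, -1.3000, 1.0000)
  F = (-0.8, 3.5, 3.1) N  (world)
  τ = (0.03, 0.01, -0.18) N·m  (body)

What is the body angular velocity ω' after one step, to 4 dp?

precession coupling ω×(Iω) = (0.0520, 0.0020, -0.0026)
(τ − ω×Iω)/I = (-0.3667, 0.1000, -4.4350)
ω' = ω + α·dt = (0.0707, -1.2920, 0.6452)

ω' = (0.0707, -1.2920, 0.6452)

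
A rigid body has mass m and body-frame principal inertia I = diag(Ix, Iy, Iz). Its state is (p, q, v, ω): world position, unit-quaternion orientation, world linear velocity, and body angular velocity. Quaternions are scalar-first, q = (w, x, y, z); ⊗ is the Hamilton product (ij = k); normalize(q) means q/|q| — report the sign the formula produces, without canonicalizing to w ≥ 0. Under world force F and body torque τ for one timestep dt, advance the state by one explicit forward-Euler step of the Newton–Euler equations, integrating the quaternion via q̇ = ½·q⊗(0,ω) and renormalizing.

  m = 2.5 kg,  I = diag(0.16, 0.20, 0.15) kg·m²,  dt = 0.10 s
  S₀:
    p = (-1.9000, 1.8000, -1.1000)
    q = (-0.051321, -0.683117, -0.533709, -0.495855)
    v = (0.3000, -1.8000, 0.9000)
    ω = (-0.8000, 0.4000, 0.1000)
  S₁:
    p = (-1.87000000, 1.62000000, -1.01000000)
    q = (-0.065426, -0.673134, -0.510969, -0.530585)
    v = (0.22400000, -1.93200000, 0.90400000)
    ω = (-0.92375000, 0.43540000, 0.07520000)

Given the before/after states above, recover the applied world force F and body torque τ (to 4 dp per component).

F = (-1.9000, -3.3000, 0.1000)
τ = (-0.2000, 0.0700, -0.0500)

rate change Δω = (-0.12375000, 0.03540000, -0.02480000)
τ = I·(Δω/dt) + ω₀×(Iω₀) = (-0.2000, 0.0700, -0.0500)
v₁ − v₀ = (-0.07600000, -0.13200000, 0.00400000)
F = m·Δv/dt = (-1.9000, -3.3000, 0.1000)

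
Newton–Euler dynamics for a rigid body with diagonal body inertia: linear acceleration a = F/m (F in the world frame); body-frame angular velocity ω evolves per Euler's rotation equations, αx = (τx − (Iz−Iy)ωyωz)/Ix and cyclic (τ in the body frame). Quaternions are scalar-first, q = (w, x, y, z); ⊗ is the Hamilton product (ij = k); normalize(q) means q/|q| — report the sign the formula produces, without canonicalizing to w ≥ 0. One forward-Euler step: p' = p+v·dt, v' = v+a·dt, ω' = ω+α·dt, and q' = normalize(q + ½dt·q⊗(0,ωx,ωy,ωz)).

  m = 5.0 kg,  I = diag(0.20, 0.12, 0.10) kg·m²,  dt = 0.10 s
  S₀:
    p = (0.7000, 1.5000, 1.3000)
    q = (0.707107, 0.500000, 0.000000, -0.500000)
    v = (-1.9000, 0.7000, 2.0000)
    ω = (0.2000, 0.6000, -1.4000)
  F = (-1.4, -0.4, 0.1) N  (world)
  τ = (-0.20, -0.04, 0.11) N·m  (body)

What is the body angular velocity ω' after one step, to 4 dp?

angular accel α = (-1.0840, -0.1000, 1.1960)
ω' = ω + α·dt = (0.0916, 0.5900, -1.2804)

ω' = (0.0916, 0.5900, -1.2804)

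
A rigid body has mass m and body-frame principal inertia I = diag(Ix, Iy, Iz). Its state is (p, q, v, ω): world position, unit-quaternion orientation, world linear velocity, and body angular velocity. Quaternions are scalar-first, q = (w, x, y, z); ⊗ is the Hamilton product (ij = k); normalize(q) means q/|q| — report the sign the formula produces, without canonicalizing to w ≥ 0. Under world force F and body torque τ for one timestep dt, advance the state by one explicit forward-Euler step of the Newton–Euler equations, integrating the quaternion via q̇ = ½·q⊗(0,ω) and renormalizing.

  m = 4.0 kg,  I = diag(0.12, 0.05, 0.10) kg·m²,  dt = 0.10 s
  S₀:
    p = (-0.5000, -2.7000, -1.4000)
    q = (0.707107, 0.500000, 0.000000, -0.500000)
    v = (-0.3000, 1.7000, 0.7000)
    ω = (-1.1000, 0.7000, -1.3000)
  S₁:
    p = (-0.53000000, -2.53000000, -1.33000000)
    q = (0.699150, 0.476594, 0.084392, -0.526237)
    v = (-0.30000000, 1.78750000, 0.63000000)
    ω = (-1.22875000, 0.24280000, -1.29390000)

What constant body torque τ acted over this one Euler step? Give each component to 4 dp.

Δω = ω₁−ω₀ = (-0.12875000, -0.45720000, 0.00610000)
ω₀×(Iω₀) = (-0.0455, 0.0286, 0.0539)
applied torque τ = (-0.2000, -0.2000, 0.0600)

τ = (-0.2000, -0.2000, 0.0600)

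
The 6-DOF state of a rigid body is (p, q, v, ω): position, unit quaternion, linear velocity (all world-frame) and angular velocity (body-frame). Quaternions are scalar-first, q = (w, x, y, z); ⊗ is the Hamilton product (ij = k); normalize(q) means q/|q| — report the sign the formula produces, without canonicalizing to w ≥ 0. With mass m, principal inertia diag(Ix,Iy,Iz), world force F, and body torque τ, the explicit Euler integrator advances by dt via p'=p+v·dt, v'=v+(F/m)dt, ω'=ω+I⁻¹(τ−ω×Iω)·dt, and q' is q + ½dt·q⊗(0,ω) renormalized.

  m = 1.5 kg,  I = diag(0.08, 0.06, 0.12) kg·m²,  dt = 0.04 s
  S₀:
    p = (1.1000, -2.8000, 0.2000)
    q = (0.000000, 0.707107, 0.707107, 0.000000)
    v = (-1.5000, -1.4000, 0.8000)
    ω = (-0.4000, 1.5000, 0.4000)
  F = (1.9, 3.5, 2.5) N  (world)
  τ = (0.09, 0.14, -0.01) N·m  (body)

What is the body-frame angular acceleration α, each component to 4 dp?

α = (0.6750, 2.2267, -0.1833)

ω×(Iω) gyroscopic = (0.0360, 0.0064, 0.0120)
angular accel α = (0.6750, 2.2267, -0.1833)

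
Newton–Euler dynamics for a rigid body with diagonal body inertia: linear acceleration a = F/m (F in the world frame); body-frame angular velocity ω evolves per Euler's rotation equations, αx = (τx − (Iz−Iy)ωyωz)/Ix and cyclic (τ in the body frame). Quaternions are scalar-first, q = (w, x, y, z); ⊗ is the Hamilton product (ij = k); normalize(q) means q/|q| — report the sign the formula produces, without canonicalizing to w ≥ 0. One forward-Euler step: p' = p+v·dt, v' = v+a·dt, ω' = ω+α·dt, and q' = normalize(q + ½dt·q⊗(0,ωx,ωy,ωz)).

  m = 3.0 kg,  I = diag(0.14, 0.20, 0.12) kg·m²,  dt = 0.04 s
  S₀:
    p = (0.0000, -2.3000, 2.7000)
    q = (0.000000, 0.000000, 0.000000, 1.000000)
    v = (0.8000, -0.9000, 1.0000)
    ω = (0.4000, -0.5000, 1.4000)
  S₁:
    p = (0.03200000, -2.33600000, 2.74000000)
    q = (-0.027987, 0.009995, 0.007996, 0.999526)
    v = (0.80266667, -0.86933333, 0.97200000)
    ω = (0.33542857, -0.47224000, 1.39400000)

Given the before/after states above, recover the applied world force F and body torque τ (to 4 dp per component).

velocity change Δv = (0.00266667, 0.03066667, -0.02800000)
m·(v₁−v₀)/dt = (0.2000, 2.3000, -2.1000)
Δω = ω₁−ω₀ = (-0.06457143, 0.02776000, -0.00600000)
gyro term ω₀×Iω₀ = (0.0560, 0.0112, -0.0120)
τ = I·(Δω/dt) + ω₀×(Iω₀) = (-0.1700, 0.1500, -0.0300)

F = (0.2000, 2.3000, -2.1000)
τ = (-0.1700, 0.1500, -0.0300)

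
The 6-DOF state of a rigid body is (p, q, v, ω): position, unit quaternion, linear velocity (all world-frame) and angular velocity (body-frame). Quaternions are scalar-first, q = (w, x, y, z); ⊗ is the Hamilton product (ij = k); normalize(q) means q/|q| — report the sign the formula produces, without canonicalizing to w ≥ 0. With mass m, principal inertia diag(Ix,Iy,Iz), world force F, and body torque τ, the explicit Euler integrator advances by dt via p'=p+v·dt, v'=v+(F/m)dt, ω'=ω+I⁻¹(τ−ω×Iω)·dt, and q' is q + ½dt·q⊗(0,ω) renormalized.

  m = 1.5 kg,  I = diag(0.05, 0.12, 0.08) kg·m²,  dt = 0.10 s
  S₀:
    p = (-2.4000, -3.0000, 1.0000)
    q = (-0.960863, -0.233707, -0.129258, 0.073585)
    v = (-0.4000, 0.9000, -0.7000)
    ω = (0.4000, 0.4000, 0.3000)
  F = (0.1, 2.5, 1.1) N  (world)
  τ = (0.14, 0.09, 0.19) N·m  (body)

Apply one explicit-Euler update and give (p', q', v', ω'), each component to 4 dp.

p' = (-2.4400, -2.9100, 0.9300)
q' = (-0.9542, -0.2562, -0.1434, 0.0571)
v' = (-0.3933, 1.0667, -0.6267)
ω' = (0.6896, 0.4780, 0.5235)

α = I⁻¹(τ − ω×Iω) = (2.8960, 0.7800, 2.2350)
ω + α·dt = (0.6896, 0.4780, 0.5235)
q⊗(0,ω) = (0.1231105, -0.4525566, -0.2847991, -0.3300385)
q + ½dt·q⊗(0,ω), renormalized = (-0.9542, -0.2562, -0.1434, 0.0571)
p + v·dt = (-2.4400, -2.9100, 0.9300)
v + (F/m)dt = (-0.3933, 1.0667, -0.6267)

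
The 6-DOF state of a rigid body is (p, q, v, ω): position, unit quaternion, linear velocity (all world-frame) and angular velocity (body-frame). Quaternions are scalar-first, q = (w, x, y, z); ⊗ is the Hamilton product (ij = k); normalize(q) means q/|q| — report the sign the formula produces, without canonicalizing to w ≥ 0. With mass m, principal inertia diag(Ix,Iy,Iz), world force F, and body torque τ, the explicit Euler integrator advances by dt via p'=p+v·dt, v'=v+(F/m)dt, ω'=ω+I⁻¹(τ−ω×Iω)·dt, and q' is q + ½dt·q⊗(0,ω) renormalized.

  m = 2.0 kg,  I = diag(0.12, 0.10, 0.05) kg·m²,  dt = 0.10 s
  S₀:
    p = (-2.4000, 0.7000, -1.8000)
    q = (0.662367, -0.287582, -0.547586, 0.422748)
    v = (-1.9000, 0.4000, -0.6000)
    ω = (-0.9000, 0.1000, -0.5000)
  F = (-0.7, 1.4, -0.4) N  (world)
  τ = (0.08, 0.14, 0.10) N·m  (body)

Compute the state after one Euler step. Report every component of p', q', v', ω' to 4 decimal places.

p' = (-2.5900, 0.7400, -1.8600)
q' = (0.6618, -0.3054, -0.5697, 0.3796)
v' = (-1.9350, 0.4700, -0.6200)
ω' = (-0.8354, 0.2085, -0.3036)

(τ − ω×Iω)/I = (0.6458, 1.0850, 1.9640)
ω + α·dt = (-0.8354, 0.2085, -0.3036)
q⊗(0,ω) = (0.0073088, -0.3646121, -0.4580275, -0.8527691)
q' = normalize(q + ½dt·q⊗(0,ω)) = (0.6618, -0.3054, -0.5697, 0.3796)
p + v·dt = (-2.5900, 0.7400, -1.8600)
v + (F/m)dt = (-1.9350, 0.4700, -0.6200)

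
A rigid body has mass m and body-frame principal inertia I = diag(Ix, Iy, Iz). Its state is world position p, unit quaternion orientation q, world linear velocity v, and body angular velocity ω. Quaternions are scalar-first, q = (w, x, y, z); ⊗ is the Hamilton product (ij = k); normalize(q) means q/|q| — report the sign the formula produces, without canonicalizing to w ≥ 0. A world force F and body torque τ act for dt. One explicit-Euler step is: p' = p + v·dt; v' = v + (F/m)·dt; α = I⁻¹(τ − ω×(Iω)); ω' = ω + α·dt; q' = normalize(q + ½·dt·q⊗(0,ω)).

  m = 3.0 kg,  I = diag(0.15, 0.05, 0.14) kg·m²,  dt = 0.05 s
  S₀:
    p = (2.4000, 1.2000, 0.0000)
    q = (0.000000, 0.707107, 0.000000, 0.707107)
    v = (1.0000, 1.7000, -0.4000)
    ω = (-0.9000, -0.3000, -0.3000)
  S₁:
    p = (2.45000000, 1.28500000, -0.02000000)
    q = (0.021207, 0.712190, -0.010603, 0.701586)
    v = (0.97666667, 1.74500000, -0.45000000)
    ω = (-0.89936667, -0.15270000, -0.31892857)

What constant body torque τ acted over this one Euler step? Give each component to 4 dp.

τ = (0.0100, 0.1500, -0.0800)

rate change Δω = (0.00063333, 0.14730000, -0.01892857)
I·α + gyro = (0.0100, 0.1500, -0.0800)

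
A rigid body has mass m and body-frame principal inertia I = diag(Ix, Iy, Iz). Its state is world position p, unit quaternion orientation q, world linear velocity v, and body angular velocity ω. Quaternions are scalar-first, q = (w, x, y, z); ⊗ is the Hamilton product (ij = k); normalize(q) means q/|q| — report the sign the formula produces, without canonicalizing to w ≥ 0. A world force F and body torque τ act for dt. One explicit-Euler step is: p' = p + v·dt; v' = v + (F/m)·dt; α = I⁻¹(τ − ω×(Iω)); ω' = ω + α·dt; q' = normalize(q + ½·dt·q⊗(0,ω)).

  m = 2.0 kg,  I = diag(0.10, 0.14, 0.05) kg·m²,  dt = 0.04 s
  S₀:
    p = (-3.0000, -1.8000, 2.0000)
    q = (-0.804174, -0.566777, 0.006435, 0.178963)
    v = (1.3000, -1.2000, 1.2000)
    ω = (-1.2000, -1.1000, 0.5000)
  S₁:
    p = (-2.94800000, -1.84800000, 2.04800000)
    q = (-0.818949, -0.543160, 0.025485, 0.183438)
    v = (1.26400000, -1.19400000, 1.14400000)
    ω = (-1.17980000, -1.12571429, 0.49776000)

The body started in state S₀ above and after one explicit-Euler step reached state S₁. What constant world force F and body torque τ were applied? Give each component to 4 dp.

F = (-1.8000, 0.3000, -2.8000)
τ = (0.1000, -0.1200, 0.0500)

Δv = v₁−v₀ = (-0.03600000, 0.00600000, -0.05600000)
applied force F = (-1.8000, 0.3000, -2.8000)
rate change Δω = (0.02020000, -0.02571429, -0.00224000)
I·α + gyro = (0.1000, -0.1200, 0.0500)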